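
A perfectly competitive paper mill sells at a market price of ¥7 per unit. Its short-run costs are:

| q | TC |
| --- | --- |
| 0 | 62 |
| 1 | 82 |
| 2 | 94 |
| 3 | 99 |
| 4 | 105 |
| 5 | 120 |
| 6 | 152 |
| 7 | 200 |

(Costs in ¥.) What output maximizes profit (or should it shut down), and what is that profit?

q = 0 (shut down); profit = -¥62

Compute π = P·q − TC at each output: q=0: -62; q=1: -75; q=2: -80; q=3: -78; q=4: -77; q=5: -85; q=6: -110; q=7: -151.
Profit is highest at q = 0. Equivalently, the lowest AVC in the table is 43/4 ≈ ¥10.75 at q = 4, and P = ¥7 falls below it — price never covers variable cost, so the firm shuts down and loses only its fixed cost.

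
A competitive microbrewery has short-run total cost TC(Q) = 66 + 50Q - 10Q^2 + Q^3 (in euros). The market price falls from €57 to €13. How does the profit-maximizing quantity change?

MC = 50 - 20Q + 3Q^2; the shutdown threshold is min AVC = €25 (at Q = 5).
At P = €57 ≥ min AVC, set P = MC on the rising branch: Q = 7.
At P = €13 < min AVC = €25, price no longer covers variable cost at any output, so the firm shuts down: Q = 0.

Output falls from 7 to 0 (the firm shuts down)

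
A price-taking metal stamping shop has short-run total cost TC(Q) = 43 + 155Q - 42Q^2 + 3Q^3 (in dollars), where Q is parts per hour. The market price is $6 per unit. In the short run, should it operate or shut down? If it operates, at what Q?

Shut down

From TC, MC = TC'(Q) = 155 - 84Q + 9Q^2 and AVC = VC/Q = 155 - 42Q + 3Q^2.
AVC hits its minimum where MC = AVC, at Q = 7, giving min AVC = 155 - 42·7 + 3·7^2 = $8.
P = $6 lies below min AVC = $8; no output level covers variable cost.
Best response: produce nothing and absorb the $43 fixed cost.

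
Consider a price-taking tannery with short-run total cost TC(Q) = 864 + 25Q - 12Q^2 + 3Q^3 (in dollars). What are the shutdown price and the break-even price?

Shutdown price = min AVC. AVC = 25 - 12Q + 3Q^2, with vertex at Q = 2 and minimum $13.
ATC = 864/Q + 25 - 12Q + 3Q^2. Setting dATC/dQ = −864/Q^2 − 12 + 6Q = 0 gives Q = 6 (since 6·6^3 − 12·6^2 = 864).
min ATC = 864/6 + 25 − 12·6 + 3·6^2 = $205. That is the break-even price.
Between these two prices the firm operates at a loss; above $205 it earns a profit.

Shutdown price = $13; break-even price = $205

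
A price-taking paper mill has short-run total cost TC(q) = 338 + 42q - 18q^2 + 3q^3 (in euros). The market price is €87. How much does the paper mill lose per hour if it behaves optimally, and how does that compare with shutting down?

AVC = 42 - 18q + 3q^2 has its minimum €15 at q = 3; price €87 clears that bar, so the firm operates.
With MC = 42 - 36q + 9q^2, P = MC on the upward-sloping part at q* = 5.
TR = 87·5 = 435. TC = 338 + 135 = 473. Profit = 435 − 473 = -€38.
That loss of €38 beats the €338 the firm would lose by shutting down; producing recovers €300 of fixed cost.

Profit = -€38 at q = 5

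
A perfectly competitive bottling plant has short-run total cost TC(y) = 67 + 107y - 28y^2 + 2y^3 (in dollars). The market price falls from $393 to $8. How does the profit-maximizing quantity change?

AVC = 107 - 28y + 2y^2, minimized at y = 7 where min AVC = $9. MC = 107 - 56y + 6y^2.
With P = $393 above the shutdown price, P = MC gives y = 13.
At P = $8 < min AVC = $9, price no longer covers variable cost at any output, so the firm shuts down: y = 0.

Output falls from 13 to 0 (the firm shuts down)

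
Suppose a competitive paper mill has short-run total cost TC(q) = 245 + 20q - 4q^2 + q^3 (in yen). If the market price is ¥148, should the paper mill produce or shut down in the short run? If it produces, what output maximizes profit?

From TC, MC = TC'(q) = 20 - 8q + 3q^2 and AVC = VC/q = 20 - 4q + q^2.
The AVC parabola has its vertex at q = 4/2 = 2, where AVC = 20 - 4·2 + 2^2 = ¥16.
Since P = ¥148 ≥ min AVC = ¥16, price covers variable cost and the firm should produce.
Set P = MC: 148 = 20 - 8q + 3q^2 → -128 - 8q + 3q^2 = 0. The roots are q = -16/3 and q = 8; the profit-maximizing output is on the rising part of MC, so q* = 8.
Check: AVC at q = 8 is ¥52 ≤ P, so revenue covers variable cost.
Profit = P·q − TC = 148·8 − 661 = ¥523.

Produce at q = 8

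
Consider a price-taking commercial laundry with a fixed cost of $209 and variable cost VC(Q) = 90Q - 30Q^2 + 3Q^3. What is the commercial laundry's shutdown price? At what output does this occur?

The shutdown price is the minimum of AVC. VC = 90Q - 30Q^2 + 3Q^3, so AVC = 90 - 30Q + 3Q^2.
At the minimum of AVC, MC = AVC. MC = 90 - 60Q + 9Q^2; setting MC = AVC gives 6Q^2 - 30Q = 0, so Q = 5. min AVC = 15.
For P < $15 the firm produces nothing.

$15 per unit, at Q = 5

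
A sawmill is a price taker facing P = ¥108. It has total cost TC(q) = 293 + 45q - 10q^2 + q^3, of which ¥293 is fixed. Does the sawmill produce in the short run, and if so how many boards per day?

From TC, MC = TC'(q) = 45 - 20q + 3q^2 and AVC = VC/q = 45 - 10q + q^2.
AVC hits its minimum where MC = AVC, at q = 5, giving min AVC = 45 - 10·5 + 5^2 = ¥20.
Since P = ¥108 ≥ min AVC = ¥20, price covers variable cost and the firm should produce.
Set P = MC: 108 = 45 - 20q + 3q^2 → -63 - 20q + 3q^2 = 0. The roots are q = -7/3 and q = 9; the profit-maximizing output is on the rising part of MC, so q* = 9.
Check: AVC at q = 9 is ¥36 ≤ P, so revenue covers variable cost.
Profit = P·q − TC = 108·9 − 617 = ¥355.

Produce at q = 9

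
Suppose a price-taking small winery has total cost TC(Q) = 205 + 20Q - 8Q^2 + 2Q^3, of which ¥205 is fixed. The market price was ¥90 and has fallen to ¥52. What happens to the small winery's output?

Output falls from 5 to 4

MC = 20 - 16Q + 6Q^2; the shutdown threshold is min AVC = ¥12 (at Q = 2).
At P = ¥90 ≥ min AVC, set P = MC on the rising branch: Q = 5.
At P = ¥52 ≥ min AVC, set P = MC: Q = 4. The firm stays open but cuts output.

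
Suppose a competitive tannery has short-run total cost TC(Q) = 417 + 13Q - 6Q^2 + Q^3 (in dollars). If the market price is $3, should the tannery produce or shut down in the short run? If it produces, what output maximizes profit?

Shut down

Strip out fixed cost: VC = 13Q - 6Q^2 + Q^3. Then AVC = 13 - 6Q + Q^2 and MC = 13 - 12Q + 3Q^2.
The AVC parabola has its vertex at Q = 6/2 = 3, where AVC = 13 - 6·3 + 3^2 = $4.
With P < min AVC ($3 < $4), every unit sold adds to the loss.
Best response: produce nothing and absorb the $417 fixed cost.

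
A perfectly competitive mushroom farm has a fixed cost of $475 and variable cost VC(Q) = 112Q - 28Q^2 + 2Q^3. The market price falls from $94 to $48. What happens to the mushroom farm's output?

AVC = 112 - 28Q + 2Q^2, minimized at Q = 7 where min AVC = $14. MC = 112 - 56Q + 6Q^2.
At P = $94 ≥ min AVC, set P = MC on the rising branch: Q = 9.
At P = $48 ≥ min AVC, set P = MC: Q = 8. The firm stays open but cuts output.

Output falls from 9 to 8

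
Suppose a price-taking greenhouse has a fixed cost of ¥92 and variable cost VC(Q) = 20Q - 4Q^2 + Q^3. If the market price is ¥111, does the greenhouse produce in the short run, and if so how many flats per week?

Produce at Q = 7

Variable cost is VC = 20Q - 4Q^2 + Q^3, so AVC = VC/Q = 20 - 4Q + Q^2 and MC = dTC/dQ = 20 - 8Q + 3Q^2.
AVC is minimized where dAVC/dQ = -4 + 2Q = 0, at Q = 2; min AVC = 20 - 4·2 + 2^2 = ¥16.
Because ¥111 ≥ ¥16, revenue can cover variable cost; the firm operates.
Set P = MC: 111 = 20 - 8Q + 3Q^2 → -91 - 8Q + 3Q^2 = 0. The roots are Q = -13/3 and Q = 7; the profit-maximizing output is on the rising part of MC, so Q* = 7.
Check: AVC at Q = 7 is ¥41 ≤ P, so revenue covers variable cost.
Profit = P·Q − TC = 111·7 − 379 = ¥398.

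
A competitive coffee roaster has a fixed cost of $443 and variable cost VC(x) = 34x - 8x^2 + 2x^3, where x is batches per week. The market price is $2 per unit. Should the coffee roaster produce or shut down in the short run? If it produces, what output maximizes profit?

Strip out fixed cost: VC = 34x - 8x^2 + 2x^3. Then AVC = 34 - 8x + 2x^2 and MC = 34 - 16x + 6x^2.
AVC hits its minimum where MC = AVC, at x = 2, giving min AVC = 34 - 8·2 + 2·2^2 = $26.
P = $2 lies below min AVC = $26; no output level covers variable cost.
The firm minimizes its loss by shutting down and losing only its fixed cost of $443.

Shut down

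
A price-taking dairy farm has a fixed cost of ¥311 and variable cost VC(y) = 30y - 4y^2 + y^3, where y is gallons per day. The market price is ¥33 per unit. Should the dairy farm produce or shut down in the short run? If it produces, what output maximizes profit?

Produce at y = 3

Variable cost is VC = 30y - 4y^2 + y^3, so AVC = VC/y = 30 - 4y + y^2 and MC = dTC/dy = 30 - 8y + 3y^2.
AVC hits its minimum where MC = AVC, at y = 2, giving min AVC = 30 - 4·2 + 2^2 = ¥26.
P = ¥33 exceeds min AVC = ¥26, so the firm stays open.
Set P = MC: 33 = 30 - 8y + 3y^2 → -3 - 8y + 3y^2 = 0. The roots are y = -1/3 and y = 3; the profit-maximizing output is on the rising part of MC, so y* = 3.
Check: AVC at y = 3 is ¥27 ≤ P, so revenue covers variable cost.
Profit = P·y − TC = 33·3 − 392 = -¥293, a loss, but smaller than the ¥311 fixed cost the firm would lose by shutting down.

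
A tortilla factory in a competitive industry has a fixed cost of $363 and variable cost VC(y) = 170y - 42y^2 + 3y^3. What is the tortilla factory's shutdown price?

$23 per unit

The firm shuts down when price falls below the minimum of average variable cost. AVC = VC/y = 170 - 42y + 3y^2.
dAVC/dy = -42 + 6y = 0 gives y = 7. min AVC = 170 - 42·7 + 3·7^2 = 23.
So the shutdown price is $23.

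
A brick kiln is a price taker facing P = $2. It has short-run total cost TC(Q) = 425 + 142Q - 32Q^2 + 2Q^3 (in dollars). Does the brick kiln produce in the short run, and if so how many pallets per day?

Strip out fixed cost: VC = 142Q - 32Q^2 + 2Q^3. Then AVC = 142 - 32Q + 2Q^2 and MC = 142 - 64Q + 6Q^2.
AVC is minimized where dAVC/dQ = -32 + 4Q = 0, at Q = 8; min AVC = 142 - 32·8 + 2·8^2 = $14.
P = $2 lies below min AVC = $14; no output level covers variable cost.
Best response: produce nothing and absorb the $425 fixed cost.

Shut down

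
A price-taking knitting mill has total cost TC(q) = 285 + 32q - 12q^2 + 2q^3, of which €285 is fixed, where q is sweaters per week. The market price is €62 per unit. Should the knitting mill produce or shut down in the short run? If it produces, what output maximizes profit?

Produce at q = 5

Variable cost is VC = 32q - 12q^2 + 2q^3, so AVC = VC/q = 32 - 12q + 2q^2 and MC = dTC/dq = 32 - 24q + 6q^2.
AVC is minimized where dAVC/dq = -12 + 4q = 0, at q = 3; min AVC = 32 - 12·3 + 2·3^2 = €14.
Since P = €62 ≥ min AVC = €14, price covers variable cost and the firm should produce.
Solving P = MC: -30 - 24q + 6q^2 = 0 ⇒ q = -1 or 5. On the upward-sloping branch, q* = 5.
Check: AVC at q = 5 is €22 ≤ P, so revenue covers variable cost.
Profit = P·q − TC = 62·5 − 395 = -€85, a loss, but smaller than the €285 fixed cost the firm would lose by shutting down.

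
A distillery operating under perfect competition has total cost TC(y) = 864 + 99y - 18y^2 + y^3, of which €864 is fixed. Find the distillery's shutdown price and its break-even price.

Shutdown price = min AVC. AVC = 99 - 18y + y^2, with vertex at y = 9 and minimum €18.
ATC = 864/y + 99 - 18y + y^2. Setting dATC/dy = −864/y^2 − 18 + 2y = 0 gives y = 12 (since 2·12^3 − 18·12^2 = 864).
min ATC = 864/12 + 99 − 18·12 + 12^2 = €99. That is the break-even price.
Between these two prices the firm operates at a loss; above €99 it earns a profit.

Shutdown price = €18; break-even price = €99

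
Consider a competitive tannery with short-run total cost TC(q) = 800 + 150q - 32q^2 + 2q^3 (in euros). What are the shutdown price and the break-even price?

AVC = 150 - 32q + 2q^2; minimized at q = 8, giving min AVC = €22. That is the shutdown price.
ATC = 800/q + 150 - 32q + 2q^2. Setting dATC/dq = −800/q^2 − 32 + 4q = 0 gives q = 10 (since 4·10^3 − 32·10^2 = 800).
min ATC = 800/10 + 150 − 32·10 + 2·10^2 = €110. That is the break-even price.
Between these two prices the firm operates at a loss; above €110 it earns a profit.

Shutdown price = €22; break-even price = €110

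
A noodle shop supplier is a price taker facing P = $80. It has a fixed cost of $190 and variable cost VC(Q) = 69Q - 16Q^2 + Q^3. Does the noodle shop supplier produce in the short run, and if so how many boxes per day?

Produce at Q = 11

Strip out fixed cost: VC = 69Q - 16Q^2 + Q^3. Then AVC = 69 - 16Q + Q^2 and MC = 69 - 32Q + 3Q^2.
AVC hits its minimum where MC = AVC, at Q = 8, giving min AVC = 69 - 16·8 + 8^2 = $5.
Because $80 ≥ $5, revenue can cover variable cost; the firm operates.
P = MC gives -11 - 32Q + 3Q^2 = 0, with roots -1/3 and 11. Take the larger (rising MC): Q* = 11.
Check: AVC at Q = 11 is $14 ≤ P, so revenue covers variable cost.
Profit = P·Q − TC = 80·11 − 344 = $536.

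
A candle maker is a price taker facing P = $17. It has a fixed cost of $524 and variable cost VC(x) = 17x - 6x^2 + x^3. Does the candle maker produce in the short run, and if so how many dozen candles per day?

From TC, MC = TC'(x) = 17 - 12x + 3x^2 and AVC = VC/x = 17 - 6x + x^2.
AVC hits its minimum where MC = AVC, at x = 3, giving min AVC = 17 - 6·3 + 3^2 = $8.
P = $17 exceeds min AVC = $8, so the firm stays open.
Solving P = MC: -12x + 3x^2 = 0 ⇒ x = 0 or 4. On the upward-sloping branch, x* = 4.
Check: AVC at x = 4 is $9 ≤ P, so revenue covers variable cost.
Profit = P·x − TC = 17·4 − 560 = -$492, a loss, but smaller than the $524 fixed cost the firm would lose by shutting down.

Produce at x = 4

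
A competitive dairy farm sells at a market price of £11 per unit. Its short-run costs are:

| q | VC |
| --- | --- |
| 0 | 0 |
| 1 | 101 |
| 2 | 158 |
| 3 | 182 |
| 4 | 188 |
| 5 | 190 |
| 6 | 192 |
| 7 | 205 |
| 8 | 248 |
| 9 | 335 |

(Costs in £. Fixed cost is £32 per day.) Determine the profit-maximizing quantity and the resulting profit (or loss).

q = 0 (shut down); profit = -£32

Tabulate TR − TC: q=0: -32; q=1: -122; q=2: -168; q=3: -181; q=4: -176; q=5: -167; q=6: -158; q=7: -160; q=8: -192; q=9: -268.
Profit is highest at q = 0. Equivalently, the lowest AVC in the table is 205/7 ≈ £29.29 at q = 7, and P = £11 falls below it — price never covers variable cost, so the firm shuts down and loses only its fixed cost.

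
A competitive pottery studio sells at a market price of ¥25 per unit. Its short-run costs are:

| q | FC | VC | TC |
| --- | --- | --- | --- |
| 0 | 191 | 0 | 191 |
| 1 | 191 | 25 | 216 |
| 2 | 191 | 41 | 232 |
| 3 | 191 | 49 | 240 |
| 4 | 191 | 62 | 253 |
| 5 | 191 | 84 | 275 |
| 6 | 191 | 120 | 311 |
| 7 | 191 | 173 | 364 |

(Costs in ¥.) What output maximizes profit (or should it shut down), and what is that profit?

Tabulate TR − TC: q=0: -191; q=1: -191; q=2: -182; q=3: -165; q=4: -153; q=5: -150; q=6: -161; q=7: -189.
Profit is maximized at q = 5. AVC there is 84/5 = ¥16.80 ≤ P, so producing beats shutting down (which would give -¥191).

q = 5; profit = -¥150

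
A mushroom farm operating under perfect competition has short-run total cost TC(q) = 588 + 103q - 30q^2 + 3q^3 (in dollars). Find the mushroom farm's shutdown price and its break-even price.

Shutdown price = $28; break-even price = $124

Shutdown price = min AVC. AVC = 103 - 30q + 3q^2, with vertex at q = 5 and minimum $28.
ATC = 588/q + 103 - 30q + 3q^2. Setting dATC/dq = −588/q^2 − 30 + 6q = 0 gives q = 7 (since 6·7^3 − 30·7^2 = 588).
min ATC = 588/7 + 103 − 30·7 + 3·7^2 = $124. That is the break-even price.
Between these two prices the firm operates at a loss; above $124 it earns a profit.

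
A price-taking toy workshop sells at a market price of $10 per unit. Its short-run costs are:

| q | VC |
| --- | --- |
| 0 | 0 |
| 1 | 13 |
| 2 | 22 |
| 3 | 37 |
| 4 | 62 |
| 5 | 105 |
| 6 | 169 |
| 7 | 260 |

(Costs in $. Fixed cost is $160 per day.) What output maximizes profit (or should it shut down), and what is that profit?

q = 0 (shut down); profit = -$160

Compute π = P·q − TC at each output: q=0: -160; q=1: -163; q=2: -162; q=3: -167; q=4: -182; q=5: -215; q=6: -269; q=7: -350.
Profit is highest at q = 0. Equivalently, the lowest AVC in the table is 22/2 ≈ $11 at q = 2, and P = $10 falls below it — price never covers variable cost, so the firm shuts down and loses only its fixed cost.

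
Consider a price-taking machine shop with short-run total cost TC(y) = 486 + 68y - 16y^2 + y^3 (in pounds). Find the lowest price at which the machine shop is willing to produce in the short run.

Short-run supply begins at min AVC. From VC = 68y - 16y^2 + y^3, AVC = 68 - 16y + y^2.
At the minimum of AVC, MC = AVC. MC = 68 - 32y + 3y^2; setting MC = AVC gives 2y^2 - 16y = 0, so y = 8. min AVC = 4.
The firm shuts down for any P below £4.

£4 per unit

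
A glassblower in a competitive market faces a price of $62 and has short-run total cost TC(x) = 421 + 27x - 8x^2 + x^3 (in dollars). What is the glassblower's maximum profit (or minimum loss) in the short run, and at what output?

AVC = 27 - 8x + x^2; min AVC = $11 at x = 4. Since P = $62 ≥ min AVC, the firm produces.
With MC = 27 - 16x + 3x^2, P = MC on the upward-sloping part at x* = 7.
TR = 62·7 = 434. TC = 421 + 140 = 561. Profit = 434 − 561 = -$127.
By producing, the firm covers all variable cost plus $294 of fixed cost; shutting down would lose the full $421.

Profit = -$127 at x = 7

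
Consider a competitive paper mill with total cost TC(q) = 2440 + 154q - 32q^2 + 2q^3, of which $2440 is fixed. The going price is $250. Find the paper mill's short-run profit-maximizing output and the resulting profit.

AVC = 154 - 32q + 2q^2; min AVC = $26 at q = 8. Since P = $250 ≥ min AVC, the firm produces.
MC = 154 - 64q + 6q^2. Setting P = MC and taking the root on the rising branch gives q* = 12.
TR = 250·12 = 3000. TC = 2440 + 696 = 3136. Profit = 3000 − 3136 = -$136.
That loss of $136 beats the $2440 the firm would lose by shutting down; producing recovers $2304 of fixed cost.

Profit = -$136 at q = 12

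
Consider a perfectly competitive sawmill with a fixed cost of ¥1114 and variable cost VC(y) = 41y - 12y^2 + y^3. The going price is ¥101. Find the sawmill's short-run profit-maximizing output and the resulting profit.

Profit = -¥314 at y = 10

AVC = 41 - 12y + y^2; min AVC = ¥5 at y = 6. Since P = ¥101 ≥ min AVC, the firm produces.
With MC = 41 - 24y + 3y^2, P = MC on the upward-sloping part at y* = 10.
TR = 101·10 = 1010. TC = 1114 + 210 = 1324. Profit = 1010 − 1324 = -¥314.
Shutting down would mean losing the fixed cost of ¥1114, so operating at a loss of ¥314 is better by ¥800.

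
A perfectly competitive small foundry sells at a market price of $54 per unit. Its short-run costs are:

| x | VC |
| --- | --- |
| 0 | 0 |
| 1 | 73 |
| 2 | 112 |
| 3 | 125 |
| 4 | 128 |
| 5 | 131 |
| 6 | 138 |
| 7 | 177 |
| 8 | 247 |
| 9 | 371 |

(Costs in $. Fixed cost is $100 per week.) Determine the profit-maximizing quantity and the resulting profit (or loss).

Tabulate TR − TC: x=0: -100; x=1: -119; x=2: -104; x=3: -63; x=4: -12; x=5: 39; x=6: 86; x=7: 101; x=8: 85; x=9: 15.
Profit is maximized at x = 7. AVC there is 177/7 = $25.29 ≤ P, so producing beats shutting down (which would give -$100).

x = 7; profit = $101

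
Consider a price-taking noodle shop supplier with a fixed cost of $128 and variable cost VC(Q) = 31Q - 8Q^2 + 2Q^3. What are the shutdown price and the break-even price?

Shutdown price = min AVC. AVC = 31 - 8Q + 2Q^2, with vertex at Q = 2 and minimum $23.
ATC = 128/Q + 31 - 8Q + 2Q^2. Setting dATC/dQ = −128/Q^2 − 8 + 4Q = 0 gives Q = 4 (since 4·4^3 − 8·4^2 = 128).
min ATC = 128/4 + 31 − 8·4 + 2·4^2 = $63. That is the break-even price.
Between these two prices the firm operates at a loss; above $63 it earns a profit.

Shutdown price = $23; break-even price = $63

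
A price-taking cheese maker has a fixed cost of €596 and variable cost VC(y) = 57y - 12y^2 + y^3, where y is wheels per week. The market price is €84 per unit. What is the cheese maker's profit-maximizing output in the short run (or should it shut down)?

Variable cost is VC = 57y - 12y^2 + y^3, so AVC = VC/y = 57 - 12y + y^2 and MC = dTC/dy = 57 - 24y + 3y^2.
The AVC parabola has its vertex at y = 12/2 = 6, where AVC = 57 - 12·6 + 6^2 = €21.
Because €84 ≥ €21, revenue can cover variable cost; the firm operates.
Solving P = MC: -27 - 24y + 3y^2 = 0 ⇒ y = -1 or 9. On the upward-sloping branch, y* = 9.
Check: AVC at y = 9 is €30 ≤ P, so revenue covers variable cost.
Profit = P·y − TC = 84·9 − 866 = -€110, a loss, but smaller than the €596 fixed cost the firm would lose by shutting down.

Produce at y = 9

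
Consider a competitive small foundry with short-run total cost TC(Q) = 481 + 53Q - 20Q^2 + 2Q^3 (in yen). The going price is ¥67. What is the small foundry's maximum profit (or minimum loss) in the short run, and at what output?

Profit = -¥89 at Q = 7

AVC = 53 - 20Q + 2Q^2 has its minimum ¥3 at Q = 5; price ¥67 clears that bar, so the firm operates.
MC = 53 - 40Q + 6Q^2. Setting P = MC and taking the root on the rising branch gives Q* = 7.
TR = 67·7 = 469. TC = 481 + 77 = 558. Profit = 469 − 558 = -¥89.
Shutting down would mean losing the fixed cost of ¥481, so operating at a loss of ¥89 is better by ¥392.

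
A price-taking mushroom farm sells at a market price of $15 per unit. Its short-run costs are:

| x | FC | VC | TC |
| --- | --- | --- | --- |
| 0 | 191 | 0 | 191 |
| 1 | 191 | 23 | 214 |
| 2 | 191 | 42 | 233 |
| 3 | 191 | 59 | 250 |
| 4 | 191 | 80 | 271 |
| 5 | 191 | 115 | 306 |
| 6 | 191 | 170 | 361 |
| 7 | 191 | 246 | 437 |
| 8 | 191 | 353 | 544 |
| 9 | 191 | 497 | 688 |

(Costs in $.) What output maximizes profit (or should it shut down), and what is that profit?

Tabulate TR − TC: x=0: -191; x=1: -199; x=2: -203; x=3: -205; x=4: -211; x=5: -231; x=6: -271; x=7: -332; x=8: -424; x=9: -553.
Profit is highest at x = 0. Equivalently, the lowest AVC in the table is 59/3 ≈ $19.67 at x = 3, and P = $15 falls below it — price never covers variable cost, so the firm shuts down and loses only its fixed cost.

x = 0 (shut down); profit = -$191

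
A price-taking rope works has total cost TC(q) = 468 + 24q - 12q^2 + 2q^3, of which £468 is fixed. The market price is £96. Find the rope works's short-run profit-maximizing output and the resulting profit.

Profit = -£36 at q = 6

AVC = 24 - 12q + 2q^2; min AVC = £6 at q = 3. Since P = £96 ≥ min AVC, the firm produces.
With MC = 24 - 24q + 6q^2, P = MC on the upward-sloping part at q* = 6.
TR = 96·6 = 576. TC = 468 + 144 = 612. Profit = 576 − 612 = -£36.
That loss of £36 beats the £468 the firm would lose by shutting down; producing recovers £432 of fixed cost.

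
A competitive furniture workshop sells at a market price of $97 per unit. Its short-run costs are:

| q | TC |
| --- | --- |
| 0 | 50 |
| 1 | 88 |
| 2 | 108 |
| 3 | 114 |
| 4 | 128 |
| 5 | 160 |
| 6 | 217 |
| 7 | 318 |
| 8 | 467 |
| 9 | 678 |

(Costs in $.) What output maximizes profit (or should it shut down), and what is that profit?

Profit at each row (π = 97q − TC): q=0: -50; q=1: 9; q=2: 86; q=3: 177; q=4: 260; q=5: 325; q=6: 365; q=7: 361; q=8: 309; q=9: 195.
Profit is maximized at q = 6. AVC there is 167/6 = $27.83 ≤ P, so producing beats shutting down (which would give -$50).

q = 6; profit = $365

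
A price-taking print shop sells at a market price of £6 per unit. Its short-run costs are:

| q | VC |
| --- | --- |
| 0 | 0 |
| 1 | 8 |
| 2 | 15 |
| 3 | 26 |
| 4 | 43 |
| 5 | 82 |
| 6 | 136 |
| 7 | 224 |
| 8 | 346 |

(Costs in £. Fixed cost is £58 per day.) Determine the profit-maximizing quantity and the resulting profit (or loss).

q = 0 (shut down); profit = -£58

Tabulate TR − TC: q=0: -58; q=1: -60; q=2: -61; q=3: -66; q=4: -77; q=5: -110; q=6: -158; q=7: -240; q=8: -356.
Profit is highest at q = 0. Equivalently, the lowest AVC in the table is 15/2 ≈ £7.50 at q = 2, and P = £6 falls below it — price never covers variable cost, so the firm shuts down and loses only its fixed cost.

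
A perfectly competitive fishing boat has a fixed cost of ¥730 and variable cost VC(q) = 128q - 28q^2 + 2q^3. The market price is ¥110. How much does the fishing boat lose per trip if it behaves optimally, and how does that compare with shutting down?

Profit = -¥82 at q = 9

AVC = 128 - 28q + 2q^2 has its minimum ¥30 at q = 7; price ¥110 clears that bar, so the firm operates.
MC = 128 - 56q + 6q^2. Setting P = MC and taking the root on the rising branch gives q* = 9.
TR = 110·9 = 990. TC = 730 + 342 = 1072. Profit = 990 − 1072 = -¥82.
That loss of ¥82 beats the ¥730 the firm would lose by shutting down; producing recovers ¥648 of fixed cost.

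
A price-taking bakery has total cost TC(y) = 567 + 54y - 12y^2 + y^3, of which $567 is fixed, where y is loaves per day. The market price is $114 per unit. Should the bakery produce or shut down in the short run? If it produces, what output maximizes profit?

Strip out fixed cost: VC = 54y - 12y^2 + y^3. Then AVC = 54 - 12y + y^2 and MC = 54 - 24y + 3y^2.
AVC hits its minimum where MC = AVC, at y = 6, giving min AVC = 54 - 12·6 + 6^2 = $18.
Since P = $114 ≥ min AVC = $18, price covers variable cost and the firm should produce.
Solving P = MC: -60 - 24y + 3y^2 = 0 ⇒ y = -2 or 10. On the upward-sloping branch, y* = 10.
Check: AVC at y = 10 is $34 ≤ P, so revenue covers variable cost.
Profit = P·y − TC = 114·10 − 907 = $233.

Produce at y = 10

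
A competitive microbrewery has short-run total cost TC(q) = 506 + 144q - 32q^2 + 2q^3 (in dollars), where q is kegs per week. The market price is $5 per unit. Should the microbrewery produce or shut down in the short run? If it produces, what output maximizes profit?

Strip out fixed cost: VC = 144q - 32q^2 + 2q^3. Then AVC = 144 - 32q + 2q^2 and MC = 144 - 64q + 6q^2.
AVC hits its minimum where MC = AVC, at q = 8, giving min AVC = 144 - 32·8 + 2·8^2 = $16.
With P < min AVC ($5 < $16), every unit sold adds to the loss.
Shutting down limits the loss to fixed cost, $506.

Shut down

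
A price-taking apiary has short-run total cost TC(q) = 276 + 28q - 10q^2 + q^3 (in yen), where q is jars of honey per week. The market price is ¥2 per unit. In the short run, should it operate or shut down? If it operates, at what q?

Shut down

Strip out fixed cost: VC = 28q - 10q^2 + q^3. Then AVC = 28 - 10q + q^2 and MC = 28 - 20q + 3q^2.
The AVC parabola has its vertex at q = 10/2 = 5, where AVC = 28 - 10·5 + 5^2 = ¥3.
With P < min AVC (¥2 < ¥3), every unit sold adds to the loss.
Shutting down limits the loss to fixed cost, ¥276.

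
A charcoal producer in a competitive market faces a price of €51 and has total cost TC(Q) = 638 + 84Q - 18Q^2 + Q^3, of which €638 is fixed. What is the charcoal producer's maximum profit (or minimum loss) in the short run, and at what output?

Profit = -€154 at Q = 11

AVC = 84 - 18Q + Q^2 has its minimum €3 at Q = 9; price €51 clears that bar, so the firm operates.
MC = 84 - 36Q + 3Q^2. Setting P = MC and taking the root on the rising branch gives Q* = 11.
TR = 51·11 = 561. TC = 638 + 77 = 715. Profit = 561 − 715 = -€154.
By producing, the firm covers all variable cost plus €484 of fixed cost; shutting down would lose the full €638.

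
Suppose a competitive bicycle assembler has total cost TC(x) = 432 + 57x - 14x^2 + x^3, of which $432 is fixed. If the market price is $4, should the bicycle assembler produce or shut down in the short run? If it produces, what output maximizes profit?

Variable cost is VC = 57x - 14x^2 + x^3, so AVC = VC/x = 57 - 14x + x^2 and MC = dTC/dx = 57 - 28x + 3x^2.
AVC hits its minimum where MC = AVC, at x = 7, giving min AVC = 57 - 14·7 + 7^2 = $8.
Since P = $4 < min AVC = $8, price fails to cover variable cost at any output.
Best response: produce nothing and absorb the $432 fixed cost.

Shut down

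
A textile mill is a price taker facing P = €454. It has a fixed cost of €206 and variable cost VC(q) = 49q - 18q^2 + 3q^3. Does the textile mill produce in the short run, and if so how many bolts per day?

Strip out fixed cost: VC = 49q - 18q^2 + 3q^3. Then AVC = 49 - 18q + 3q^2 and MC = 49 - 36q + 9q^2.
AVC is minimized where dAVC/dq = -18 + 6q = 0, at q = 3; min AVC = 49 - 18·3 + 3·3^2 = €22.
P = €454 exceeds min AVC = €22, so the firm stays open.
Solving P = MC: -405 - 36q + 9q^2 = 0 ⇒ q = -5 or 9. On the upward-sloping branch, q* = 9.
Check: AVC at q = 9 is €130 ≤ P, so revenue covers variable cost.
Profit = P·q − TC = 454·9 − 1376 = €2710.

Produce at q = 9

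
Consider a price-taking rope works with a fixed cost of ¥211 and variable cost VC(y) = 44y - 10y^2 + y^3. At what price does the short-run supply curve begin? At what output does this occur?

Short-run supply begins at min AVC. From VC = 44y - 10y^2 + y^3, AVC = 44 - 10y + y^2.
dAVC/dy = -10 + 2y = 0 gives y = 5. min AVC = 44 - 10·5 + 5^2 = 19.
For P < ¥19 the firm produces nothing.

¥19 per unit, at y = 5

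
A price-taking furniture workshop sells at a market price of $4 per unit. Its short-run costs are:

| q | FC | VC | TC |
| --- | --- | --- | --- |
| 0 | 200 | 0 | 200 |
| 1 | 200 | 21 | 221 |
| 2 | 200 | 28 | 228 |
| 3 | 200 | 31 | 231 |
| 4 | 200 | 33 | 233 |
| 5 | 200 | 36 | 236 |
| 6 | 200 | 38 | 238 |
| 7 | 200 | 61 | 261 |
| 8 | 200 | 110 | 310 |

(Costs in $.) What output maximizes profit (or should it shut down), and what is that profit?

Profit at each row (π = 4q − TC): q=0: -200; q=1: -217; q=2: -220; q=3: -219; q=4: -217; q=5: -216; q=6: -214; q=7: -233; q=8: -278.
Profit is highest at q = 0. Equivalently, the lowest AVC in the table is 38/6 ≈ $6.33 at q = 6, and P = $4 falls below it — price never covers variable cost, so the firm shuts down and loses only its fixed cost.

q = 0 (shut down); profit = -$200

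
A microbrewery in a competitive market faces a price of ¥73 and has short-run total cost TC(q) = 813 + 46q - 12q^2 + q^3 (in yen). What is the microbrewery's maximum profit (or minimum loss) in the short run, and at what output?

AVC = 46 - 12q + q^2 has its minimum ¥10 at q = 6; price ¥73 clears that bar, so the firm operates.
MC = 46 - 24q + 3q^2. Setting P = MC and taking the root on the rising branch gives q* = 9.
TR = 73·9 = 657. TC = 813 + 171 = 984. Profit = 657 − 984 = -¥327.
Shutting down would mean losing the fixed cost of ¥813, so operating at a loss of ¥327 is better by ¥486.

Profit = -¥327 at q = 9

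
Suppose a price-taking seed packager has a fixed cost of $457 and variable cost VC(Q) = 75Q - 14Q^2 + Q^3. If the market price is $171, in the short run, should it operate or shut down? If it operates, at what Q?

From TC, MC = TC'(Q) = 75 - 28Q + 3Q^2 and AVC = VC/Q = 75 - 14Q + Q^2.
AVC is minimized where dAVC/dQ = -14 + 2Q = 0, at Q = 7; min AVC = 75 - 14·7 + 7^2 = $26.
Because $171 ≥ $26, revenue can cover variable cost; the firm operates.
P = MC gives -96 - 28Q + 3Q^2 = 0, with roots -8/3 and 12. Take the larger (rising MC): Q* = 12.
Check: AVC at Q = 12 is $51 ≤ P, so revenue covers variable cost.
Profit = P·Q − TC = 171·12 − 1069 = $983.

Produce at Q = 12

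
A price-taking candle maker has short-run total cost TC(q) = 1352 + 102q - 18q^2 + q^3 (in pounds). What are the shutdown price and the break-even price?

Shutdown price = £21; break-even price = £141

AVC = 102 - 18q + q^2; minimized at q = 9, giving min AVC = £21. That is the shutdown price.
ATC = 1352/q + 102 - 18q + q^2. Setting dATC/dq = −1352/q^2 − 18 + 2q = 0 gives q = 13 (since 2·13^3 − 18·13^2 = 1352).
min ATC = 1352/13 + 102 − 18·13 + 13^2 = £141. That is the break-even price.
Between these two prices the firm operates at a loss; above £141 it earns a profit.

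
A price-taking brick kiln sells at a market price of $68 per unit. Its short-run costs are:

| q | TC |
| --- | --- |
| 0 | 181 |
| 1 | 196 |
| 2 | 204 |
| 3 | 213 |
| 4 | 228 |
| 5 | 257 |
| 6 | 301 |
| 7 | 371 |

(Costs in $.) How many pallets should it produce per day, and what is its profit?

q = 6; profit = $107

Tabulate TR − TC: q=0: -181; q=1: -128; q=2: -68; q=3: -9; q=4: 44; q=5: 83; q=6: 107; q=7: 105.
Profit is maximized at q = 6. AVC there is 120/6 = $20 ≤ P, so producing beats shutting down (which would give -$181).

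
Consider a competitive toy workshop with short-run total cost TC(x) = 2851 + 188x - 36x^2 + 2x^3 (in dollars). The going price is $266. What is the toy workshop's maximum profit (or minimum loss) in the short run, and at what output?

Profit = -$147 at x = 13

AVC = 188 - 36x + 2x^2 has its minimum $26 at x = 9; price $266 clears that bar, so the firm operates.
With MC = 188 - 72x + 6x^2, P = MC on the upward-sloping part at x* = 13.
TR = 266·13 = 3458. TC = 2851 + 754 = 3605. Profit = 3458 − 3605 = -$147.
By producing, the firm covers all variable cost plus $2704 of fixed cost; shutting down would lose the full $2851.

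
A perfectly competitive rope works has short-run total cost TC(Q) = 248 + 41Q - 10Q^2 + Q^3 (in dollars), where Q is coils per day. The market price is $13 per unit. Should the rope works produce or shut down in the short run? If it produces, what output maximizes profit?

Shut down

Strip out fixed cost: VC = 41Q - 10Q^2 + Q^3. Then AVC = 41 - 10Q + Q^2 and MC = 41 - 20Q + 3Q^2.
The AVC parabola has its vertex at Q = 10/2 = 5, where AVC = 41 - 10·5 + 5^2 = $16.
Since P = $13 < min AVC = $16, price fails to cover variable cost at any output.
Shutting down limits the loss to fixed cost, $248.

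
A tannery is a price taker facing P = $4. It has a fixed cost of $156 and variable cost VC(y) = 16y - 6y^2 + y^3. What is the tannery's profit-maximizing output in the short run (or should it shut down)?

From TC, MC = TC'(y) = 16 - 12y + 3y^2 and AVC = VC/y = 16 - 6y + y^2.
AVC is minimized where dAVC/dy = -6 + 2y = 0, at y = 3; min AVC = 16 - 6·3 + 3^2 = $7.
Since P = $4 < min AVC = $7, price fails to cover variable cost at any output.
Best response: produce nothing and absorb the $156 fixed cost.

Shut down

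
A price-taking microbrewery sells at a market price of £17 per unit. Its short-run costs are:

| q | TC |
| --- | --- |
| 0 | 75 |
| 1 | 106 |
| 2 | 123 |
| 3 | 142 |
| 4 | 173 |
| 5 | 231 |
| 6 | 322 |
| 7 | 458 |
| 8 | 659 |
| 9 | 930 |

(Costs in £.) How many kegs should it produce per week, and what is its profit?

q = 0 (shut down); profit = -£75

Compute π = P·q − TC at each output: q=0: -75; q=1: -89; q=2: -89; q=3: -91; q=4: -105; q=5: -146; q=6: -220; q=7: -339; q=8: -523; q=9: -777.
Profit is highest at q = 0. Equivalently, the lowest AVC in the table is 67/3 ≈ £22.33 at q = 3, and P = £17 falls below it — price never covers variable cost, so the firm shuts down and loses only its fixed cost.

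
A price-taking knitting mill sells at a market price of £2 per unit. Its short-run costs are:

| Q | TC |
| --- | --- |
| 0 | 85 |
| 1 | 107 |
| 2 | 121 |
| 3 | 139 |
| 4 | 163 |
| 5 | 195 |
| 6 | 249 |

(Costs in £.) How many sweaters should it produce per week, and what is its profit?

Q = 0 (shut down); profit = -£85

Profit at each row (π = 2Q − TC): Q=0: -85; Q=1: -105; Q=2: -117; Q=3: -133; Q=4: -155; Q=5: -185; Q=6: -237.
Profit is highest at Q = 0. Equivalently, the lowest AVC in the table is 36/2 ≈ £18 at Q = 2, and P = £2 falls below it — price never covers variable cost, so the firm shuts down and loses only its fixed cost.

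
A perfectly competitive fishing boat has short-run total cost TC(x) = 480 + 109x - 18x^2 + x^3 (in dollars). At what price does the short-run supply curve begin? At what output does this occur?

$28 per unit, at x = 9

The shutdown price is the minimum of AVC. VC = 109x - 18x^2 + x^3, so AVC = 109 - 18x + x^2.
dAVC/dx = -18 + 2x = 0 gives x = 9. min AVC = 109 - 18·9 + 9^2 = 28.
For P < $28 the firm produces nothing.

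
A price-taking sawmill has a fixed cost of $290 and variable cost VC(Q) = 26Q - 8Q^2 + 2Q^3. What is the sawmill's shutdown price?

$18 per unit

Short-run supply begins at min AVC. From VC = 26Q - 8Q^2 + 2Q^3, AVC = 26 - 8Q + 2Q^2.
At the minimum of AVC, MC = AVC. MC = 26 - 16Q + 6Q^2; setting MC = AVC gives 4Q^2 - 8Q = 0, so Q = 2. min AVC = 18.
The firm shuts down for any P below $18.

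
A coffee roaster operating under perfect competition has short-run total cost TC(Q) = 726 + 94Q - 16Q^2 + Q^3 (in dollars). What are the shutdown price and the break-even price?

Shutdown price = min AVC. AVC = 94 - 16Q + Q^2, with vertex at Q = 8 and minimum $30.
ATC = 726/Q + 94 - 16Q + Q^2. Setting dATC/dQ = −726/Q^2 − 16 + 2Q = 0 gives Q = 11 (since 2·11^3 − 16·11^2 = 726).
min ATC = 726/11 + 94 − 16·11 + 11^2 = $105. That is the break-even price.
For $30 ≤ P < $105 the firm produces at a loss; below $30 it shuts down.

Shutdown price = $30; break-even price = $105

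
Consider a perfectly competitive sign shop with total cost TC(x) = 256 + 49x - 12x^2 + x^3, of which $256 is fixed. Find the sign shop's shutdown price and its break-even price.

Shutdown price = $13; break-even price = $49

AVC = 49 - 12x + x^2; minimized at x = 6, giving min AVC = $13. That is the shutdown price.
ATC = 256/x + 49 - 12x + x^2. Setting dATC/dx = −256/x^2 − 12 + 2x = 0 gives x = 8 (since 2·8^3 − 12·8^2 = 256).
min ATC = 256/8 + 49 − 12·8 + 8^2 = $49. That is the break-even price.
Between these two prices the firm operates at a loss; above $49 it earns a profit.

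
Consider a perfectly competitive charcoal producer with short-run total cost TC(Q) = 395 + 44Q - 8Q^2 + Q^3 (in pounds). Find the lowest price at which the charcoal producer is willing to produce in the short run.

£28 per unit

The shutdown price is the minimum of AVC. VC = 44Q - 8Q^2 + Q^3, so AVC = 44 - 8Q + Q^2.
dAVC/dQ = -8 + 2Q = 0 gives Q = 4. min AVC = 44 - 8·4 + 4^2 = 28.
The firm shuts down for any P below £28.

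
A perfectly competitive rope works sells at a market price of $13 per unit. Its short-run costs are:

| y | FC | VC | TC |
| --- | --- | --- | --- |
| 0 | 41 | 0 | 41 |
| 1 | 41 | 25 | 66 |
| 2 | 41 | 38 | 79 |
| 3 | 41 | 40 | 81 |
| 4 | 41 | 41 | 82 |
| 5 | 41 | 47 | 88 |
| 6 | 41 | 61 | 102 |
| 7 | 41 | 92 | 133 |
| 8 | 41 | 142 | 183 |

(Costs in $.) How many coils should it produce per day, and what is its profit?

Profit at each row (π = 13y − TC): y=0: -41; y=1: -53; y=2: -53; y=3: -42; y=4: -30; y=5: -23; y=6: -24; y=7: -42; y=8: -79.
Profit is maximized at y = 5. AVC there is 47/5 = $9.40 ≤ P, so producing beats shutting down (which would give -$41).

y = 5; profit = -$23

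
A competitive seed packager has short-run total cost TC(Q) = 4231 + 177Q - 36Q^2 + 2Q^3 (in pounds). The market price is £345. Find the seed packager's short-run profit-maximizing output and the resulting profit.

Profit = -£311 at Q = 14

AVC = 177 - 36Q + 2Q^2; min AVC = £15 at Q = 9. Since P = £345 ≥ min AVC, the firm produces.
MC = 177 - 72Q + 6Q^2. Setting P = MC and taking the root on the rising branch gives Q* = 14.
TR = 345·14 = 4830. TC = 4231 + 910 = 5141. Profit = 4830 − 5141 = -£311.
That loss of £311 beats the £4231 the firm would lose by shutting down; producing recovers £3920 of fixed cost.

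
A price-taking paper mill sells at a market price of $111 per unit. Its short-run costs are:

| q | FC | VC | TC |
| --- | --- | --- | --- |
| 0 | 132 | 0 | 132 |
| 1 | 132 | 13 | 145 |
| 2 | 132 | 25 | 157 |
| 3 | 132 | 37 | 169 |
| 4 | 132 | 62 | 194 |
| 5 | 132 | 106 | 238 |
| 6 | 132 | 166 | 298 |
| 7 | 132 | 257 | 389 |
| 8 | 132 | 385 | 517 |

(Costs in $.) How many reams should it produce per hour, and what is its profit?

Profit at each row (π = 111q − TC): q=0: -132; q=1: -34; q=2: 65; q=3: 164; q=4: 250; q=5: 317; q=6: 368; q=7: 388; q=8: 371.
Profit is maximized at q = 7. AVC there is 257/7 = $36.71 ≤ P, so producing beats shutting down (which would give -$132).

q = 7; profit = $388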